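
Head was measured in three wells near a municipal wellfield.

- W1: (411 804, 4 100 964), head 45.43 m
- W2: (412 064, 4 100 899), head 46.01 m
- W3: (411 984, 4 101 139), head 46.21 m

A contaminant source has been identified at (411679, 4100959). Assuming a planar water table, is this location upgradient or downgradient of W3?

downgradient

Taking W1 as reference: W2−W1 = (260, -65, +0.58); W3−W1 = (180, 175, +0.78).
Determinant of the coordinate differences = 260·175 − 180·(-65) = 57200.
∂h/∂x = [(+0.58)·175 − (+0.78)·(-65)] / 57200 = +0.002661
∂h/∂y = [260·(+0.78) − 180·(+0.58)] / 57200 = +0.001720
Head at (411679, 4100959) = 45.43 + (+0.002661)·(-125) + (+0.001720)·(-5) = 45.09 m.
That is lower than the 46.21 m at W3, so the point is downgradient.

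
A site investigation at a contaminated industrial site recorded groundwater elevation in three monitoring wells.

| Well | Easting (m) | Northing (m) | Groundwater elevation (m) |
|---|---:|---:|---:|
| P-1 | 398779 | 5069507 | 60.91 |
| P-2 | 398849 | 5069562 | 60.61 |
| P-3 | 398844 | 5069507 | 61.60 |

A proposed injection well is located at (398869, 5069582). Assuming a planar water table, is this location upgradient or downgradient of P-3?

Taking P-1 as reference: P-2−P-1 = (70, 55, -0.30); P-3−P-1 = (65, 0, +0.69).
Solve a·Δx + b·Δy = Δh: det = 70·0 − 65·55 = -3575.
∂h/∂x = [(-0.30)·0 − (+0.69)·55] / -3575 = +0.01062
∂h/∂y = [70·(+0.69) − 65·(-0.30)] / -3575 = -0.01897
Head at (398869, 5069582) = 60.91 + (+0.01062)·(90) + (-0.01897)·(75) = 60.44 m.
That is lower than the 61.60 m at P-3, so the point is downgradient.

downgradient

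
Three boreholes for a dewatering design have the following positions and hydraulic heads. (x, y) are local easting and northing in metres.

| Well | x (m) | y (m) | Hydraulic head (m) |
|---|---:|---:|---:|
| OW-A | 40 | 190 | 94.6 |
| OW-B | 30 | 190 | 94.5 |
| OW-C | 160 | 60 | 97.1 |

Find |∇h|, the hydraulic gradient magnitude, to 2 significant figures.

0.014

Differences from OW-A: to OW-B (Δx, Δy, Δh) = (-10, 0, -0.1); to OW-C = (120, -130, +2.5).
Solve a·Δx + b·Δy = Δh: det = (-10)·(-130) − 120·0 = 1300.
∂h/∂x = [(-0.1)·(-130) − (+2.5)·0] / 1300 = +0.010000
∂h/∂y = [(-10)·(+2.5) − 120·(-0.1)] / 1300 = -0.01000
|∇h| = √(0.010000² + -0.01000²) = 0.01414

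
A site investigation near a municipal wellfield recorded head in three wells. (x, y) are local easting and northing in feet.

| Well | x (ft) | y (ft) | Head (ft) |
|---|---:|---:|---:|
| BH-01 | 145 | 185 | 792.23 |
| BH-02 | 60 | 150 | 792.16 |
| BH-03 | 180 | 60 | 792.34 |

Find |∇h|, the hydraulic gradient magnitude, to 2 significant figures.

Three-point gradient (reference BH-01): Δ to BH-02 = (-85, -35, -0.07), Δ to BH-03 = (35, -125, +0.11).
∂h/∂x = +0.001063, ∂h/∂y = -0.0005823 (det = 11850).
|∇h| = √(0.001063² + -0.0005823²) = 0.001212

0.0012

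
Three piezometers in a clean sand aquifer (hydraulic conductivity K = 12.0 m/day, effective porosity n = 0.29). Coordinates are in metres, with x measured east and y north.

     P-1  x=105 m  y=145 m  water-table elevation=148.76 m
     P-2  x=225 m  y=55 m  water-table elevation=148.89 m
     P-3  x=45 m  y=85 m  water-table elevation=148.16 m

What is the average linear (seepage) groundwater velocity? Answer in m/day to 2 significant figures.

0.29 m/day

With h = a·x + b·y + c and P-1 as origin, the differences give:
  120·a + (-90)·b = +0.13
  (-60)·a + (-60)·b = -0.60
Eliminate b (×(-60) and ×(-90), subtract): -12600·a = -61.800 → a = ∂h/∂x = +0.004905
Back-substitute: b = ∂h/∂y = +0.005095.
|∇h| = √(0.004905² + 0.005095²) = 0.007072
Seepage velocity v = K·i/n = 12.0 × 0.007072 / 0.29 = 0.2926 m/day.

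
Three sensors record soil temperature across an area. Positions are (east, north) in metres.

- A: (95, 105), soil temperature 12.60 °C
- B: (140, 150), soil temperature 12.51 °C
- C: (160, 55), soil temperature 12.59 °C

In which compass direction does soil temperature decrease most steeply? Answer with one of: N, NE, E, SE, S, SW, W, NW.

NE

Differences from A: to B (Δx, Δy, Δh) = (45, 45, -0.09); to C = (65, -50, -0.01).
Determinant of the coordinate differences = 45·(-50) − 65·45 = -5175.
∂T/∂x = [(-0.09)·(-50) − (-0.01)·45] / -5175 = -0.0009565
∂T/∂y = [45·(-0.01) − 65·(-0.09)] / -5175 = -0.001043
Steepest decrease is along −∇f = (+0.0009565 E, +0.001043 N) → northeast.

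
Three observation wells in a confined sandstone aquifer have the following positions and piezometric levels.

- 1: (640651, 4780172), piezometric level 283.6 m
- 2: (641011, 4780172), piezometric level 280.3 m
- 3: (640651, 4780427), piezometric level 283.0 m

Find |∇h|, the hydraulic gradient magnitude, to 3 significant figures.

∂h/∂x = (280.3 − 283.6) / (641011 − 640651) = -0.009167
∂h/∂y = (283.0 − 283.6) / (4780427 − 4780172) = -0.002353
|∇h| = √(-0.009167² + -0.002353²) = 0.009464

0.00946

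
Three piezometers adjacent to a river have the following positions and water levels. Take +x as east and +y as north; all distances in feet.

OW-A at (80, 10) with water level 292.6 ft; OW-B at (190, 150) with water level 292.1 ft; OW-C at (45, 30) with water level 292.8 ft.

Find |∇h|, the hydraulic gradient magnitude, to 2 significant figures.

0.0054

Three-point gradient (reference OW-A): Δ to OW-B = (110, 140, -0.5), Δ to OW-C = (-35, 20, +0.2).
∂h/∂x = -0.005352, ∂h/∂y = +0.0006338 (det = 7100).
|∇h| = √(-0.005352² + 0.0006338²) = 0.005389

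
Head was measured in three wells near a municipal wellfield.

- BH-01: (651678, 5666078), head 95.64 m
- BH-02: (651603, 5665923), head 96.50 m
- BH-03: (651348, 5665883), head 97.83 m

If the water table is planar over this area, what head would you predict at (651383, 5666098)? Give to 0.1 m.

With h = a·x + b·y + c and BH-01 as origin, the differences give:
  (-75)·a + (-155)·b = +0.86
  (-330)·a + (-195)·b = +2.19
Eliminate b (×(-195) and ×(-155), subtract): -36525·a = 171.750 → a = ∂h/∂x = -0.004702
Back-substitute: b = ∂h/∂y = -0.003273.
h(651383, 5666098) = 95.64 + (-0.004702)·(-295) + (-0.003273)·(20) = 95.64 +1.387 -0.065 = 96.962 m.

97.0 m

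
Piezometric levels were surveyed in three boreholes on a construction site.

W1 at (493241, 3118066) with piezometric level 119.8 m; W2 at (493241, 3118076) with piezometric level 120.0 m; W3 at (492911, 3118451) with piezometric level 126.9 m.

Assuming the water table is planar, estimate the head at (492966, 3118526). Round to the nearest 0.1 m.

Differences from W1: to W2 (Δx, Δy, Δh) = (0, 10, +0.2); to W3 = (-330, 385, +7.1).
Determinant of the coordinate differences = 0·385 − (-330)·10 = 3300.
∂h/∂x = [(+0.2)·385 − (+7.1)·10] / 3300 = +0.001818
∂h/∂y = [0·(+7.1) − (-330)·(+0.2)] / 3300 = +0.02000
h(492966, 3118526) = 119.8 + (+0.001818)·(-275) + (+0.02000)·(460) = 119.8 -0.500 +9.200 = 128.500 m.

128.5 m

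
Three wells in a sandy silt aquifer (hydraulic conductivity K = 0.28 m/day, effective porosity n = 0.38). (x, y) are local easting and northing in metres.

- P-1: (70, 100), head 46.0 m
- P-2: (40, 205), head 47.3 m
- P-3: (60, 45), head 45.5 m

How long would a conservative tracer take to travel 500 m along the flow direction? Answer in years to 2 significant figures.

Three-point gradient (reference P-1): Δ to P-2 = (-30, 105, +1.3), Δ to P-3 = (-10, -55, -0.5).
∂h/∂x = -0.007037, ∂h/∂y = +0.01037 (det = 2700).
|∇h| = √(-0.007037² + 0.01037²) = 0.01253
Seepage velocity v = K·i/n = 0.28 × 0.01253 / 0.38 = 0.009233 m/day.
t = 500 / 0.009233 = 5.415e+04 days = 148 years.

150 years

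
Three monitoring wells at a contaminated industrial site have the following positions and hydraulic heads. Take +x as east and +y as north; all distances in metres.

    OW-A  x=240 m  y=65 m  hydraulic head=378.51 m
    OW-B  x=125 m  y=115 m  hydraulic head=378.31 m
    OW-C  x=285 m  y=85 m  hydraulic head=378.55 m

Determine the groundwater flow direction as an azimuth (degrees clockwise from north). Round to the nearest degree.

Taking OW-A as reference: OW-B−OW-A = (-115, 50, -0.20); OW-C−OW-A = (45, 20, +0.04).
Determinant of the coordinate differences = (-115)·20 − 45·50 = -4550.
∂h/∂x = [(-0.20)·20 − (+0.04)·50] / -4550 = +0.001319
∂h/∂y = [(-115)·(+0.04) − 45·(-0.20)] / -4550 = -0.0009670
Flow direction (−∇h) has components (-0.001319 E, +0.0009670 N).
Azimuth = atan2(E, N) = atan2(-0.001319, +0.0009670) = 306.3° ≈ 306°.

306°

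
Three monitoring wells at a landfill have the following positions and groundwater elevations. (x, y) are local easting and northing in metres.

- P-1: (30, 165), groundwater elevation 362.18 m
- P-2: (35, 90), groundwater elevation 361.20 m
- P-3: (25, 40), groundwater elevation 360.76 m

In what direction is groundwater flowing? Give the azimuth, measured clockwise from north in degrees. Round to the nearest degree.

Three-point gradient (reference P-1): Δ to P-2 = (5, -75, -0.98), Δ to P-3 = (-5, -125, -1.42).
∂h/∂x = -0.01600, ∂h/∂y = +0.01200 (det = -1000).
Flow direction (−∇h) has components (+0.01600 E, -0.01200 N).
Azimuth = atan2(E, N) = atan2(+0.01600, -0.01200) = 126.9° ≈ 127°.

127°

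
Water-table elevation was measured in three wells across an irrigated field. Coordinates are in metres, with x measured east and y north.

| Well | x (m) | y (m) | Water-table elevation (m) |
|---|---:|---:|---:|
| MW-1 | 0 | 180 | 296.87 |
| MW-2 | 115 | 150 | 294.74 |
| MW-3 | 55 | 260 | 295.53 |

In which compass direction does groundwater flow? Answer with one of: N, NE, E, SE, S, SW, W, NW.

Taking MW-1 as reference: MW-2−MW-1 = (115, -30, -2.13); MW-3−MW-1 = (55, 80, -1.34).
Solve a·Δx + b·Δy = Δh: det = 115·80 − 55·(-30) = 10850.
∂h/∂x = [(-2.13)·80 − (-1.34)·(-30)] / 10850 = -0.01941
∂h/∂y = [115·(-1.34) − 55·(-2.13)] / 10850 = -0.003406
Flow = −∇h = (+0.01941 east, +0.003406 north), which points east.

E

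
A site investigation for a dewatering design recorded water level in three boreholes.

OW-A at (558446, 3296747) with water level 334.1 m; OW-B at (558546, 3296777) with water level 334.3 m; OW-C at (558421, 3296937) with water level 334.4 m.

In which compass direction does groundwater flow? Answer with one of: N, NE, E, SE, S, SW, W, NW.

With h = a·x + b·y + c and OW-A as origin, the differences give:
  100·a + 30·b = +0.2
  (-25)·a + 190·b = +0.3
Eliminate b (×190 and ×30, subtract): 19750·a = 29.00 → a = ∂h/∂x = +0.001468
Back-substitute: b = ∂h/∂y = +0.001772.
Flow = −∇h = (-0.001468 east, -0.001772 north), which points southwest.

SW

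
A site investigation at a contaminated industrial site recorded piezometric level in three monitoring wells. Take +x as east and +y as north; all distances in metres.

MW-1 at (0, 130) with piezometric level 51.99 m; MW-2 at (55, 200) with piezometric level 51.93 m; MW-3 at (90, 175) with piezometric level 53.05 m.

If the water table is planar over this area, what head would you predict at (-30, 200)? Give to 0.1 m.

50.2 m

Three-point gradient (reference MW-1): Δ to MW-2 = (55, 70, -0.06), Δ to MW-3 = (90, 45, +1.06).
∂h/∂x = +0.02010, ∂h/∂y = -0.01665 (det = -3825).
h(-30, 200) = 51.99 + (+0.02010)·(-30) + (-0.01665)·(70) = 51.99 -0.603 -1.166 = 50.221 m.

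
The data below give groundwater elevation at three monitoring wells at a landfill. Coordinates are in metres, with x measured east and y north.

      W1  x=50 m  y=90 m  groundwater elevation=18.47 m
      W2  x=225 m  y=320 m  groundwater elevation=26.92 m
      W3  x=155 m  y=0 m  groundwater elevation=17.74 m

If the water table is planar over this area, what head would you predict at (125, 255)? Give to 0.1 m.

Differences from W1: to W2 (Δx, Δy, Δh) = (175, 230, +8.45); to W3 = (105, -90, -0.73).
Determinant of the coordinate differences = 175·(-90) − 105·230 = -39900.
∂h/∂x = [(+8.45)·(-90) − (-0.73)·230] / -39900 = +0.01485
∂h/∂y = [175·(-0.73) − 105·(+8.45)] / -39900 = +0.02544
h(125, 255) = 18.47 + (+0.01485)·(75) + (+0.02544)·(165) = 18.47 +1.114 +4.197 = 23.781 m.

23.8 m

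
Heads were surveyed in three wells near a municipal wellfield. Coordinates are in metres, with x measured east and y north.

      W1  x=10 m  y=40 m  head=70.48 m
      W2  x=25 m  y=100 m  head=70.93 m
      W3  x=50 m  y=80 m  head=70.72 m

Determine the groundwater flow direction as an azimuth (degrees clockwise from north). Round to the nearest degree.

166°

Three-point gradient (reference W1): Δ to W2 = (15, 60, +0.45), Δ to W3 = (40, 40, +0.24).
∂h/∂x = -0.002000, ∂h/∂y = +0.008000 (det = -1800).
Flow direction (−∇h) has components (+0.002000 E, -0.008000 N).
Azimuth = atan2(E, N) = atan2(+0.002000, -0.008000) = 166.0° ≈ 166°.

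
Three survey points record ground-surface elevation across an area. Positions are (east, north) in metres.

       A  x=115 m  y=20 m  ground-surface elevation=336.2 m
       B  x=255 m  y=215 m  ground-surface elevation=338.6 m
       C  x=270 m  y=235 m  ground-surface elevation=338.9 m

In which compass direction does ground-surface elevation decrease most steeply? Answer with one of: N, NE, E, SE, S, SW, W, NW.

NW

Taking A as reference: B−A = (140, 195, +2.4); C−A = (155, 215, +2.7).
Determinant of the coordinate differences = 140·215 − 155·195 = -125.
∂z/∂x = [(+2.4)·215 − (+2.7)·195] / -125 = +0.08400
∂z/∂y = [140·(+2.7) − 155·(+2.4)] / -125 = -0.04800
Steepest decrease is along −∇f = (-0.08400 E, +0.04800 N) → northwest.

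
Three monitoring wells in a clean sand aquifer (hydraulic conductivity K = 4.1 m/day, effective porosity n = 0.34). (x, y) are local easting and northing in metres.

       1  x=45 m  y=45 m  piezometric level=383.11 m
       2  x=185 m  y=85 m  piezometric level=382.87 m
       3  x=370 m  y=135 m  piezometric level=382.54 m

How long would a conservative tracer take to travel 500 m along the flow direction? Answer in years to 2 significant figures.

21 years

Taking 1 as reference: 2−1 = (140, 40, -0.24); 3−1 = (325, 90, -0.57).
Solve a·Δx + b·Δy = Δh: det = 140·90 − 325·40 = -400.
∂h/∂x = [(-0.24)·90 − (-0.57)·40] / -400 = -0.003000
∂h/∂y = [140·(-0.57) − 325·(-0.24)] / -400 = +0.004500
|∇h| = √(-0.003000² + 0.004500²) = 0.005408
Seepage velocity v = K·i/n = 4.1 × 0.005408 / 0.34 = 0.06521 m/day.
t = 500 / 0.06521 = 7668 days = 21 years.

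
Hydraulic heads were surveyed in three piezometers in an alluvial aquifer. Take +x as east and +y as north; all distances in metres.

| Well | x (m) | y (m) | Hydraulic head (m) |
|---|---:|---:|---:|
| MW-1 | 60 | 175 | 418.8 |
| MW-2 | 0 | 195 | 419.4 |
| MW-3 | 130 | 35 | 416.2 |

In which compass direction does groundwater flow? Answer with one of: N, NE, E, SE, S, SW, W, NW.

Differences from MW-1: to MW-2 (Δx, Δy, Δh) = (-60, 20, +0.6); to MW-3 = (70, -140, -2.6).
Solve a·Δx + b·Δy = Δh: det = (-60)·(-140) − 70·20 = 7000.
∂h/∂x = [(+0.6)·(-140) − (-2.6)·20] / 7000 = -0.004571
∂h/∂y = [(-60)·(-2.6) − 70·(+0.6)] / 7000 = +0.01629
Flow = −∇h = (+0.004571 east, -0.01629 north), which points south.

S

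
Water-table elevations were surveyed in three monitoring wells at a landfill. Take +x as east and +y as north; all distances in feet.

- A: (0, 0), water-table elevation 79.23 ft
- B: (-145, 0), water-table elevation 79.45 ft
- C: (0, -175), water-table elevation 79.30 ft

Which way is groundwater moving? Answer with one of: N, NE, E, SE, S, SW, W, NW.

E

∂h/∂x = (79.45 − 79.23) / (-145 − 0) = -0.001517
∂h/∂y = (79.30 − 79.23) / (-175 − 0) = -0.0004000
Flow = −∇h = (+0.001517 east, +0.0004000 north), which points east.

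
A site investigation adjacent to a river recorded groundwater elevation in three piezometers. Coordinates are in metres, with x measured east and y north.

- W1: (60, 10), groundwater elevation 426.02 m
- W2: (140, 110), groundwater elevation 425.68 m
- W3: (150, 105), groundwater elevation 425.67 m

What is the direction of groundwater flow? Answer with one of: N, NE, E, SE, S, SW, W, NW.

With h = a·x + b·y + c and W1 as origin, the differences give:
  80·a + 100·b = -0.34
  90·a + 95·b = -0.35
Eliminate b (×95 and ×100, subtract): -1400·a = 2.700 → a = ∂h/∂x = -0.001929
Back-substitute: b = ∂h/∂y = -0.001857.
Flow = −∇h = (+0.001929 east, +0.001857 north), which points northeast.

NE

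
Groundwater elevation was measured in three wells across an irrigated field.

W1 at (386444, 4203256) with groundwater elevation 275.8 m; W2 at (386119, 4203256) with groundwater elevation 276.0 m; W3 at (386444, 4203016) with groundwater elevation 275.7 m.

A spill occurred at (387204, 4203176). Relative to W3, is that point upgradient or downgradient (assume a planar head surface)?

∂h/∂x = (276.0 − 275.8) / (386119 − 386444) = -0.0006154
∂h/∂y = (275.7 − 275.8) / (4203016 − 4203256) = +0.0004167
Head at (387204, 4203176) = 275.8 + (-0.0006154)·(760) + (+0.0004167)·(-80) = 275.30 m.
That is lower than the 275.7 m at W3, so the point is downgradient.

downgradient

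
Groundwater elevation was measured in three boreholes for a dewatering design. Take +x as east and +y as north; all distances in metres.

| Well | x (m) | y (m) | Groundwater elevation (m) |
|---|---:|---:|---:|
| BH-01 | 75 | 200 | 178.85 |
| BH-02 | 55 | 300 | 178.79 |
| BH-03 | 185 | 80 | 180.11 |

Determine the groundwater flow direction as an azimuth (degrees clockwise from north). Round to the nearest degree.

Differences from BH-01: to BH-02 (Δx, Δy, Δh) = (-20, 100, -0.06); to BH-03 = (110, -120, +1.26).
Determinant of the coordinate differences = (-20)·(-120) − 110·100 = -8600.
∂h/∂x = [(-0.06)·(-120) − (+1.26)·100] / -8600 = +0.01381
∂h/∂y = [(-20)·(+1.26) − 110·(-0.06)] / -8600 = +0.002163
Flow direction (−∇h) has components (-0.01381 E, -0.002163 N).
Azimuth = atan2(E, N) = atan2(-0.01381, -0.002163) = 261.1° ≈ 261°.

261°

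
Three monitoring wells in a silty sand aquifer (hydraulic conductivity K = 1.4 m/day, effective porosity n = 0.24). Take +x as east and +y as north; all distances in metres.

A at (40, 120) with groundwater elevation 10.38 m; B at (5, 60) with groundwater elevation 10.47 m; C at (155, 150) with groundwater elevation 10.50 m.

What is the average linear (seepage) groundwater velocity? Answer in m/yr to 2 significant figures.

Differences from A: to B (Δx, Δy, Δh) = (-35, -60, +0.09); to C = (115, 30, +0.12).
Solve a·Δx + b·Δy = Δh: det = (-35)·30 − 115·(-60) = 5850.
∂h/∂x = [(+0.09)·30 − (+0.12)·(-60)] / 5850 = +0.001692
∂h/∂y = [(-35)·(+0.12) − 115·(+0.09)] / 5850 = -0.002487
|∇h| = √(0.001692² + -0.002487²) = 0.003008
Seepage velocity v = K·i/n = 1.4 × 0.003008 / 0.24 = 0.01755 m/day = 6.41 m/yr.

6.4 m/yr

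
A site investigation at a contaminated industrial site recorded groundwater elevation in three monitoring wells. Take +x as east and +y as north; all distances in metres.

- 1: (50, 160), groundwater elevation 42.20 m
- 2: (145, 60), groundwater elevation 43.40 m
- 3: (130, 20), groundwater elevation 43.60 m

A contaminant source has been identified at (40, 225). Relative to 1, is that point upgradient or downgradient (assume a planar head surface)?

downgradient

Three-point gradient (reference 1): Δ to 2 = (95, -100, +1.20), Δ to 3 = (80, -140, +1.40).
∂h/∂x = +0.005283, ∂h/∂y = -0.006981 (det = -5300).
Head at (40, 225) = 42.20 + (+0.005283)·(-10) + (-0.006981)·(65) = 41.69 m.
That is lower than the 42.20 m at 1, so the point is downgradient.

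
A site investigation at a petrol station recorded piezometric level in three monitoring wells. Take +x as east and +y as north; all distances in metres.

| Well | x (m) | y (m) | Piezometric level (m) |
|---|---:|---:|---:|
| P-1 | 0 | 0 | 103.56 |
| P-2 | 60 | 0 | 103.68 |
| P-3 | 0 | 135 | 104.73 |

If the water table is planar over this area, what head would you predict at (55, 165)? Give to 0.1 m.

∂h/∂x = (103.68 − 103.56) / (60 − 0) = +0.002000
∂h/∂y = (104.73 − 103.56) / (135 − 0) = +0.008667
h(55, 165) = 103.56 + (+0.002000)·(55) + (+0.008667)·(165) = 103.56 +0.110 +1.430 = 105.100 m.

105.1 m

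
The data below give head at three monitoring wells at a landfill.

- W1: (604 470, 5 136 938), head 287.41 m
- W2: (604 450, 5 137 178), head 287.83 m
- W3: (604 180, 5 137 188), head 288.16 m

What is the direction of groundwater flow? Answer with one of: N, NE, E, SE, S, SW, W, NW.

Differences from W1: to W2 (Δx, Δy, Δh) = (-20, 240, +0.42); to W3 = (-290, 250, +0.75).
Determinant of the coordinate differences = (-20)·250 − (-290)·240 = 64600.
∂h/∂x = [(+0.42)·250 − (+0.75)·240] / 64600 = -0.001161
∂h/∂y = [(-20)·(+0.75) − (-290)·(+0.42)] / 64600 = +0.001653
Flow = −∇h = (+0.001161 east, -0.001653 north), which points southeast.

SE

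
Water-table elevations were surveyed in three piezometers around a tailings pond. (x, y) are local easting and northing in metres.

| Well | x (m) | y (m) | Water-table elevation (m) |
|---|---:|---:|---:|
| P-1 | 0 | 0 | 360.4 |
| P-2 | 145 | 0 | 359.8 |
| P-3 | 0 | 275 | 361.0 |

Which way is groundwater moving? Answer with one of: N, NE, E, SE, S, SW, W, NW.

SE

∂h/∂x = (359.8 − 360.4) / (145 − 0) = -0.004138
∂h/∂y = (361.0 − 360.4) / (275 − 0) = +0.002182
Flow = −∇h = (+0.004138 east, -0.002182 north), which points southeast.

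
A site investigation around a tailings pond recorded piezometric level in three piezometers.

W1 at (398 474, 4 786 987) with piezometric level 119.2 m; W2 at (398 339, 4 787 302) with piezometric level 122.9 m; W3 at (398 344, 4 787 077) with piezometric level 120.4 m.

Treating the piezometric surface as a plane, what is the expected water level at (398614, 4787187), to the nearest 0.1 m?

Three-point gradient (reference W1): Δ to W2 = (-135, 315, +3.7), Δ to W3 = (-130, 90, +1.2).
∂h/∂x = -0.001563, ∂h/∂y = +0.01108 (det = 28800).
h(398614, 4787187) = 119.2 + (-0.001563)·(140) + (+0.01108)·(200) = 119.2 -0.219 +2.215 = 121.197 m.

121.2 m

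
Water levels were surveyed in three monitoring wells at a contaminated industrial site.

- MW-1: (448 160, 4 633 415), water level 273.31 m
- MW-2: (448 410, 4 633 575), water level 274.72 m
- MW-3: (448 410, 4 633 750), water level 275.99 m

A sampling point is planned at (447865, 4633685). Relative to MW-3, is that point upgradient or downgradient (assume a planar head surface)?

downgradient

With h = a·x + b·y + c and MW-1 as origin, the differences give:
  250·a + 160·b = +1.41
  250·a + 335·b = +2.68
Eliminate b (×335 and ×160, subtract): 43750·a = 43.550 → a = ∂h/∂x = +0.0009954
Back-substitute: b = ∂h/∂y = +0.007257.
Head at (447865, 4633685) = 273.31 + (+0.0009954)·(-295) + (+0.007257)·(270) = 274.98 m.
That is lower than the 275.99 m at MW-3, so the point is downgradient.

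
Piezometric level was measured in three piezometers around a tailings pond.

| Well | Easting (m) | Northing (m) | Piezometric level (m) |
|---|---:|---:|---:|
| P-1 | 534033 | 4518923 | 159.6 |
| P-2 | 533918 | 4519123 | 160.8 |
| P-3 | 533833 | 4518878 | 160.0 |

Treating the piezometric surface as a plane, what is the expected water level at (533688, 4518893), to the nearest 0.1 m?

160.5 m

Differences from P-1: to P-2 (Δx, Δy, Δh) = (-115, 200, +1.2); to P-3 = (-200, -45, +0.4).
Determinant of the coordinate differences = (-115)·(-45) − (-200)·200 = 45175.
∂h/∂x = [(+1.2)·(-45) − (+0.4)·200] / 45175 = -0.002966
∂h/∂y = [(-115)·(+0.4) − (-200)·(+1.2)] / 45175 = +0.004294
h(533688, 4518893) = 159.6 + (-0.002966)·(-345) + (+0.004294)·(-30) = 159.6 +1.023 -0.129 = 160.495 m.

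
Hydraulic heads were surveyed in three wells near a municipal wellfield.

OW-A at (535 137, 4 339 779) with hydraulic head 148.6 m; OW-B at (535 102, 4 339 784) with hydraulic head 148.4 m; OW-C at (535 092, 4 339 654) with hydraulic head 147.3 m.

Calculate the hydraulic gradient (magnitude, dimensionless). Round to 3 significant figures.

With h = a·x + b·y + c and OW-A as origin, the differences give:
  (-35)·a + 5·b = -0.2
  (-45)·a + (-125)·b = -1.3
Eliminate b (×(-125) and ×5, subtract): 4600·a = 31.50 → a = ∂h/∂x = +0.006848
Back-substitute: b = ∂h/∂y = +0.007935.
|∇h| = √(0.006848² + 0.007935²) = 0.01048

0.0105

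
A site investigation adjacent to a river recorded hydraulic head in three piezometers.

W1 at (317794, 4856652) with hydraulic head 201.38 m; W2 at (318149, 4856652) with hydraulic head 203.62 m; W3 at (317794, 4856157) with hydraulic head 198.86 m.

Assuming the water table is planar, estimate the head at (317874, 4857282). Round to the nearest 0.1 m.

205.1 m

∂h/∂x = (203.62 − 201.38) / (318149 − 317794) = +0.006310
∂h/∂y = (198.86 − 201.38) / (4856157 − 4856652) = +0.005091
h(317874, 4857282) = 201.38 + (+0.006310)·(80) + (+0.005091)·(630) = 201.38 +0.505 +3.207 = 205.092 m.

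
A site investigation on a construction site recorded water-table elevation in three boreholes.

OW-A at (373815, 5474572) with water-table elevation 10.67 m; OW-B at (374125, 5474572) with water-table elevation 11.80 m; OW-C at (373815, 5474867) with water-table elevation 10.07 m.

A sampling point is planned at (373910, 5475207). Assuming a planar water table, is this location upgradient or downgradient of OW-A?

∂h/∂x = (11.80 − 10.67) / (374125 − 373815) = +0.003645
∂h/∂y = (10.07 − 10.67) / (5474867 − 5474572) = -0.002034
Head at (373910, 5475207) = 10.67 + (+0.003645)·(95) + (-0.002034)·(635) = 9.72 m.
That is lower than the 10.67 m at OW-A, so the point is downgradient.

downgradient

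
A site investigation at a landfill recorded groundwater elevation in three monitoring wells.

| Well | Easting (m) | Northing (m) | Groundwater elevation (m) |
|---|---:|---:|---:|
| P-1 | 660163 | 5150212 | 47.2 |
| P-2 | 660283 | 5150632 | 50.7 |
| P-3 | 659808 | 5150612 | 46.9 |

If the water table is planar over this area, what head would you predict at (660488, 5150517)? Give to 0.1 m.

51.6 m

Three-point gradient (reference P-1): Δ to P-2 = (120, 420, +3.5), Δ to P-3 = (-355, 400, -0.3).
∂h/∂x = +0.007742, ∂h/∂y = +0.006121 (det = 197100).
h(660488, 5150517) = 47.2 + (+0.007742)·(325) + (+0.006121)·(305) = 47.2 +2.516 +1.867 = 51.583 m.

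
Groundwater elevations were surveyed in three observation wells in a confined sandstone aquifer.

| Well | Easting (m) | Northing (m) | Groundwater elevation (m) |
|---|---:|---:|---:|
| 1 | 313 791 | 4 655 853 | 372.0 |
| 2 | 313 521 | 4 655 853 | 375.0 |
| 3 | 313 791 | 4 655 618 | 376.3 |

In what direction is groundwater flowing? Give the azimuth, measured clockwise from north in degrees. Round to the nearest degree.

∂h/∂x = (375.0 − 372.0) / (313521 − 313791) = -0.01111
∂h/∂y = (376.3 − 372.0) / (4655618 − 4655853) = -0.01830
Flow direction (−∇h) has components (+0.01111 E, +0.01830 N).
Azimuth = atan2(E, N) = atan2(+0.01111, +0.01830) = 31.3° ≈ 031°.

031°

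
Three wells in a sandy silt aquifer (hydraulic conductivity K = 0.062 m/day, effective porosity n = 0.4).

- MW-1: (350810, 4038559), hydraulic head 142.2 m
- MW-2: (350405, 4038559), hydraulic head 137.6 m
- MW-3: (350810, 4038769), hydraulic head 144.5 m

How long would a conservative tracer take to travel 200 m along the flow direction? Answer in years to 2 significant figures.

220 years

∂h/∂x = (137.6 − 142.2) / (350405 − 350810) = +0.01136
∂h/∂y = (144.5 − 142.2) / (4038769 − 4038559) = +0.01095
|∇h| = √(0.01136² + 0.01095²) = 0.01578
Seepage velocity v = K·i/n = 0.062 × 0.01578 / 0.4 = 0.002446 m/day.
t = 200 / 0.002446 = 8.177e+04 days = 224 years.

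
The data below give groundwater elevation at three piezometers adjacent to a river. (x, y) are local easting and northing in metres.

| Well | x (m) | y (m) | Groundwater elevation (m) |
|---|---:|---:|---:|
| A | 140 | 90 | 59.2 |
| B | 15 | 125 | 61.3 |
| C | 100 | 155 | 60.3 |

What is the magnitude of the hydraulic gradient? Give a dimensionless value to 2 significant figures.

0.017

Three-point gradient (reference A): Δ to B = (-125, 35, +2.1), Δ to C = (-40, 65, +1.1).
∂h/∂x = -0.01457, ∂h/∂y = +0.007955 (det = -6725).
|∇h| = √(-0.01457² + 0.007955²) = 0.0166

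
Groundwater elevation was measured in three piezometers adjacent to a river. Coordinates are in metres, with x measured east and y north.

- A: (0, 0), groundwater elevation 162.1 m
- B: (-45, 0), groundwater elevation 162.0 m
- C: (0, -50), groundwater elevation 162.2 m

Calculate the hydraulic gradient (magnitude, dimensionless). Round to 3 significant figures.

0.00299

∂h/∂x = (162.0 − 162.1) / (-45 − 0) = +0.002222
∂h/∂y = (162.2 − 162.1) / (-50 − 0) = -0.002000
|∇h| = √(0.002222² + -0.002000²) = 0.00299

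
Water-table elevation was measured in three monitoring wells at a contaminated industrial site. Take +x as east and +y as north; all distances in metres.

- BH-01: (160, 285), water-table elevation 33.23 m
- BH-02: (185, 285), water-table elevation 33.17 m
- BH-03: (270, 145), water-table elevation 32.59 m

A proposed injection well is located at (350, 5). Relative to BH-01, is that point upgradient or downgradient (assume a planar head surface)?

Three-point gradient (reference BH-01): Δ to BH-02 = (25, 0, -0.06), Δ to BH-03 = (110, -140, -0.64).
∂h/∂x = -0.002400, ∂h/∂y = +0.002686 (det = -3500).
Head at (350, 5) = 33.23 + (-0.002400)·(190) + (+0.002686)·(-280) = 32.02 m.
That is lower than the 33.23 m at BH-01, so the point is downgradient.

downgradient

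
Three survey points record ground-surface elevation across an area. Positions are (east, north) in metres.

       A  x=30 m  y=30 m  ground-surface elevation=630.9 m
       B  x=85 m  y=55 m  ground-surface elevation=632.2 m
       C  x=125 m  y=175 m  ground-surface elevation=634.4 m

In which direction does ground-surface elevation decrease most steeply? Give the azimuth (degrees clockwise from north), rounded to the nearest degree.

Taking A as reference: B−A = (55, 25, +1.3); C−A = (95, 145, +3.5).
Determinant of the coordinate differences = 55·145 − 95·25 = 5600.
∂z/∂x = [(+1.3)·145 − (+3.5)·25] / 5600 = +0.01804
∂z/∂y = [55·(+3.5) − 95·(+1.3)] / 5600 = +0.01232
Steepest decrease is along −∇f: components (-0.01804 E, -0.01232 N).
Azimuth = atan2(-0.01804, -0.01232) = 235.7° ≈ 236°.

236°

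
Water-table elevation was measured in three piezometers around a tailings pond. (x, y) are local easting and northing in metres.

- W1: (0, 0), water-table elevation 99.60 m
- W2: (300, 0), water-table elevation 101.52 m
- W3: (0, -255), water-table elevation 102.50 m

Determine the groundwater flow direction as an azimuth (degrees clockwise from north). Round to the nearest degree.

331°

∂h/∂x = (101.52 − 99.60) / (300 − 0) = +0.006400
∂h/∂y = (102.50 − 99.60) / (-255 − 0) = -0.01137
Flow direction (−∇h) has components (-0.006400 E, +0.01137 N).
Azimuth = atan2(E, N) = atan2(-0.006400, +0.01137) = 330.6° ≈ 331°.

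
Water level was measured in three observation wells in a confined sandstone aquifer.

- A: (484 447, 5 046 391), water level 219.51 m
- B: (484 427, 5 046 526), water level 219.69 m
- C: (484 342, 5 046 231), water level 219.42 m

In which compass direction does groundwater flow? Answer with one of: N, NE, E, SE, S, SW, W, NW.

SE

Differences from A: to B (Δx, Δy, Δh) = (-20, 135, +0.18); to C = (-105, -160, -0.09).
Determinant of the coordinate differences = (-20)·(-160) − (-105)·135 = 17375.
∂h/∂x = [(+0.18)·(-160) − (-0.09)·135] / 17375 = -0.0009583
∂h/∂y = [(-20)·(-0.09) − (-105)·(+0.18)] / 17375 = +0.001191
Flow = −∇h = (+0.0009583 east, -0.001191 north), which points southeast.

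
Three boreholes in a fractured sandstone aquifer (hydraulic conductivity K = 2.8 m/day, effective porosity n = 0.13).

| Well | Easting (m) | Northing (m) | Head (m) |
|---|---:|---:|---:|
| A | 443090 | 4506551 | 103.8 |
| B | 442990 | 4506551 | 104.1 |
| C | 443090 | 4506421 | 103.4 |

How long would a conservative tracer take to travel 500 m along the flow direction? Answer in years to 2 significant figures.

∂h/∂x = (104.1 − 103.8) / (442990 − 443090) = -0.003000
∂h/∂y = (103.4 − 103.8) / (4506421 − 4506551) = +0.003077
|∇h| = √(-0.003000² + 0.003077²) = 0.004297
Seepage velocity v = K·i/n = 2.8 × 0.004297 / 0.13 = 0.09255 m/day.
t = 500 / 0.09255 = 5402 days = 14.8 years.

15 years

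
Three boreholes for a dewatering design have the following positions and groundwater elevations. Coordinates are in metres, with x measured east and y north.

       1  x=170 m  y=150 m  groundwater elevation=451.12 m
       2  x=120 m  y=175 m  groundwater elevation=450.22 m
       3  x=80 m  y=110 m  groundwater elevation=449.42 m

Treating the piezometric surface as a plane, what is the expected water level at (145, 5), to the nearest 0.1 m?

450.5 m

With h = a·x + b·y + c and 1 as origin, the differences give:
  (-50)·a + 25·b = -0.90
  (-90)·a + (-40)·b = -1.70
Eliminate b (×(-40) and ×25, subtract): 4250·a = 78.500 → a = ∂h/∂x = +0.01847
Back-substitute: b = ∂h/∂y = +0.0009412.
h(145, 5) = 451.12 + (+0.01847)·(-25) + (+0.0009412)·(-145) = 451.12 -0.462 -0.136 = 450.522 m.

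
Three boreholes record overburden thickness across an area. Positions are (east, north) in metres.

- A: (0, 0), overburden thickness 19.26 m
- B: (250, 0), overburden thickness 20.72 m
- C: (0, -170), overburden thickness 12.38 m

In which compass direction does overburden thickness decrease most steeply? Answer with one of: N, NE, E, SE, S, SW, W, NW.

S

∂d/∂x = (20.72 − 19.26) / (250 − 0) = +0.005840
∂d/∂y = (12.38 − 19.26) / (-170 − 0) = +0.04047
Steepest decrease is along −∇f = (-0.005840 E, -0.04047 N) → south.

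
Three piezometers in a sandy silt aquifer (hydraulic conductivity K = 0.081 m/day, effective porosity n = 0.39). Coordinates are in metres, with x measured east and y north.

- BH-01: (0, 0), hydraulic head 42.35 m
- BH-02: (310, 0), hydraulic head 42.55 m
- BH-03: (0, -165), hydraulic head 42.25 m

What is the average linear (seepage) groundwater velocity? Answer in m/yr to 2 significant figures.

0.067 m/yr

∂h/∂x = (42.55 − 42.35) / (310 − 0) = +0.0006452
∂h/∂y = (42.25 − 42.35) / (-165 − 0) = +0.0006061
|∇h| = √(0.0006452² + 0.0006061²) = 0.0008852
Seepage velocity v = K·i/n = 0.081 × 0.0008852 / 0.39 = 0.0001838 m/day = 0.06713 m/yr.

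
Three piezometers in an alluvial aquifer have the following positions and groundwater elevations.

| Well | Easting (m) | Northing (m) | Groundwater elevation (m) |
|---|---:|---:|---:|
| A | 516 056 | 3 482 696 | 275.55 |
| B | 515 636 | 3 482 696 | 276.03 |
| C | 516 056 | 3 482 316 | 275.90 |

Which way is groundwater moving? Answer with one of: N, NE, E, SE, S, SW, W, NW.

∂h/∂x = (276.03 − 275.55) / (515636 − 516056) = -0.001143
∂h/∂y = (275.90 − 275.55) / (3482316 − 3482696) = -0.0009211
Flow = −∇h = (+0.001143 east, +0.0009211 north), which points northeast.

NE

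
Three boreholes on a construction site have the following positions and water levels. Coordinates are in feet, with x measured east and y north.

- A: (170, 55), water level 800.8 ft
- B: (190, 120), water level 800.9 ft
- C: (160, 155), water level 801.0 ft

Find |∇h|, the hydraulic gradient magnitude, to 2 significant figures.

0.0022

With h = a·x + b·y + c and A as origin, the differences give:
  20·a + 65·b = +0.1
  (-10)·a + 100·b = +0.2
Eliminate b (×100 and ×65, subtract): 2650·a = -3.00 → a = ∂h/∂x = -0.001132
Back-substitute: b = ∂h/∂y = +0.001887.
|∇h| = √(-0.001132² + 0.001887²) = 0.0022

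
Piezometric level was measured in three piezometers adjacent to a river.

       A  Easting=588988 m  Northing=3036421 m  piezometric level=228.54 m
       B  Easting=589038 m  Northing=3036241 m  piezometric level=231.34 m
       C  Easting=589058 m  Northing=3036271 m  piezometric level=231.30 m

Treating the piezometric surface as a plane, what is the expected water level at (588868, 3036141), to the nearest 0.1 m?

229.9 m

Taking A as reference: B−A = (50, -180, +2.80); C−A = (70, -150, +2.76).
Determinant of the coordinate differences = 50·(-150) − 70·(-180) = 5100.
∂h/∂x = [(+2.80)·(-150) − (+2.76)·(-180)] / 5100 = +0.01506
∂h/∂y = [50·(+2.76) − 70·(+2.80)] / 5100 = -0.01137
h(588868, 3036141) = 228.54 + (+0.01506)·(-120) + (-0.01137)·(-280) = 228.54 -1.807 +3.184 = 229.917 m.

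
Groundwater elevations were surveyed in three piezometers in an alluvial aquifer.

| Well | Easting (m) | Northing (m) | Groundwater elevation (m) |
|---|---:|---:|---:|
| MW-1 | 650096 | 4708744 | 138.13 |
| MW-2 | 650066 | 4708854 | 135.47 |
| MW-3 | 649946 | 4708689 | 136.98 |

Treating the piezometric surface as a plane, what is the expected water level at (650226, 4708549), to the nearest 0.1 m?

144.0 m

Taking MW-1 as reference: MW-2−MW-1 = (-30, 110, -2.66); MW-3−MW-1 = (-150, -55, -1.15).
Solve a·Δx + b·Δy = Δh: det = (-30)·(-55) − (-150)·110 = 18150.
∂h/∂x = [(-2.66)·(-55) − (-1.15)·110] / 18150 = +0.01503
∂h/∂y = [(-30)·(-1.15) − (-150)·(-2.66)] / 18150 = -0.02008
h(650226, 4708549) = 138.13 + (+0.01503)·(130) + (-0.02008)·(-195) = 138.13 +1.954 +3.916 = 144.000 m.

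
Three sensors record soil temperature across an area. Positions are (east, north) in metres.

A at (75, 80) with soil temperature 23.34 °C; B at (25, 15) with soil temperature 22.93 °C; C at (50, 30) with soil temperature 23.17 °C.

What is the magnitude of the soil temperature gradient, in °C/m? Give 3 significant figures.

Taking A as reference: B−A = (-50, -65, -0.41); C−A = (-25, -50, -0.17).
Determinant of the coordinate differences = (-50)·(-50) − (-25)·(-65) = 875.
∂T/∂x = [(-0.41)·(-50) − (-0.17)·(-65)] / 875 = +0.01080
∂T/∂y = [(-50)·(-0.17) − (-25)·(-0.41)] / 875 = -0.002000
|∇f| = √(0.01080² + -0.002000²) = 0.01098 °C/m

0.0110 °C/m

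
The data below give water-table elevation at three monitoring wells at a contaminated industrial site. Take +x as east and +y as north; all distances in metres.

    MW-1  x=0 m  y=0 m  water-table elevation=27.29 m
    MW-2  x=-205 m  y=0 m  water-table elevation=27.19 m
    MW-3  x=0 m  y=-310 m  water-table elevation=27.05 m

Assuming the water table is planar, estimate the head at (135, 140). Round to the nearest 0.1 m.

∂h/∂x = (27.19 − 27.29) / (-205 − 0) = +0.0004878
∂h/∂y = (27.05 − 27.29) / (-310 − 0) = +0.0007742
h(135, 140) = 27.29 + (+0.0004878)·(135) + (+0.0007742)·(140) = 27.29 +0.066 +0.108 = 27.464 m.

27.5 m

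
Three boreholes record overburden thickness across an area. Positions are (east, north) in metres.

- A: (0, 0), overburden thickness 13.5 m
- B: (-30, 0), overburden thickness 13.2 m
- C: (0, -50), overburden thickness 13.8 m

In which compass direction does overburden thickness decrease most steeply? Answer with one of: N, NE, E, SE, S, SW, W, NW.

NW

∂d/∂x = (13.2 − 13.5) / (-30 − 0) = +0.01000
∂d/∂y = (13.8 − 13.5) / (-50 − 0) = -0.006000
Steepest decrease is along −∇f = (-0.01000 E, +0.006000 N) → northwest.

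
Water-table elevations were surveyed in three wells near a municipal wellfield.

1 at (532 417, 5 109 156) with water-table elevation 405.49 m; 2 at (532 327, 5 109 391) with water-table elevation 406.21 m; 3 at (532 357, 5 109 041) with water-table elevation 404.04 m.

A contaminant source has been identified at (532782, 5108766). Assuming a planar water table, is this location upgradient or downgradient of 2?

Three-point gradient (reference 1): Δ to 2 = (-90, 235, +0.72), Δ to 3 = (-60, -115, -1.45).
∂h/∂x = +0.01055, ∂h/∂y = +0.007104 (det = 24450).
Head at (532782, 5108766) = 405.49 + (+0.01055)·(365) + (+0.007104)·(-390) = 406.57 m.
That is higher than the 406.21 m at 2, so the point is upgradient.

upgradient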